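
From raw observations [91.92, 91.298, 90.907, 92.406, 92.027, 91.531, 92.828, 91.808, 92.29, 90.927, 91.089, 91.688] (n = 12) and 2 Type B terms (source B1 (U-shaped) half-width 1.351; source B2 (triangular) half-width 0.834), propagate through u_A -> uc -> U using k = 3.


mean = (91.92 + 91.298 + 90.907 + 92.406 + 92.027 + 91.531 + 92.828 + 91.808 + 92.29 + 90.927 + 91.089 + 91.688) / 12 = 91.72658333
s = sqrt(sum((x - mean)^2)/(n-1)) = 0.60808499
u_A = s / sqrt(n) = 0.60808499 / sqrt(12) = 0.17553902
u_B1 = 1.351 / sqrt(2) = 0.95530126
u_B2 = 0.834 / sqrt(6) = 0.34047907
uc = sqrt(0.17553902^2 + 0.95530126^2 + 0.34047907^2) = 1.0292427
U = k * uc = 3 * 1.0292427
U = 3.0877

3.0877


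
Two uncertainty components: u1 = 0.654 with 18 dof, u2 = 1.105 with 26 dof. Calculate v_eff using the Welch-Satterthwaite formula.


uc = sqrt(u1^2 + u2^2) = sqrt(0.654^2 + 1.105^2) = 1.2840331
v_eff = uc^4 / (u1^4/v1 + u2^4/v2)
= 1.2840331^4 / (0.654^4/18 + 1.105^4/26)
= 2.7183469 / 0.067505774
v_eff = 40.2684

40.2684


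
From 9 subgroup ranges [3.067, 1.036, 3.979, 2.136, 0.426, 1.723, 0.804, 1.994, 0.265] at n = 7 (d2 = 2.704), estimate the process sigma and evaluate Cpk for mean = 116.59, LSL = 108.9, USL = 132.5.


R_bar = (3.067 + 1.036 + 3.979 + 2.136 + 0.426 + 1.723 + 0.804 + 1.994 + 0.265) / 9 = 1.7144444
sigma = R_bar / d2 = 1.7144444 / 2.704 = 0.63404009
Cp = (USL - LSL)/(6*sigma) = (132.5 - 108.9)/(6*0.63404009) = 6.2036
Cpu = (132.5 - 116.59)/(3*0.63404009) = 8.3644
Cpl = (116.59 - 108.9)/(3*0.63404009) = 4.0429
Cpk = min(Cpu, Cpl) = 4.0429

4.0429


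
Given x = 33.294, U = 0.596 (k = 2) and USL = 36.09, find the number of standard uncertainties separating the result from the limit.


u = U / k = 0.596 / 2 = 0.298
margin = |USL - x| = |36.09 - 33.294| = 2.796
z = margin / u = 2.796 / 0.298
z = 9.3826

9.3826


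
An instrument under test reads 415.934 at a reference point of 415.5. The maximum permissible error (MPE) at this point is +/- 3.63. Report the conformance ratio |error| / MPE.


e = indication - reference = 415.934 - 415.5 = 0.4340
|e| = 0.4340
ratio = |e| / MPE = 0.4340 / 3.63
ratio = 0.1196

0.1196


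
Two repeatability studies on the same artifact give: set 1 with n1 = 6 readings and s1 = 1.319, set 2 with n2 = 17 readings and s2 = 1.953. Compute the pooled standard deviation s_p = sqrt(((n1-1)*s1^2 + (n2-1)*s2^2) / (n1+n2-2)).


s_p = sqrt(((n1-1)*s1^2 + (n2-1)*s2^2) / (n1+n2-2))
numerator = (6-1)*1.319^2 + (17-1)*1.953^2 = 8.698805 + 61.027344 = 69.726149
denominator = 6 + 17 - 2 = 21
s_p^2 = 69.726149 / 21 = 3.3202928
s_p = sqrt(3.3202928) = 1.8222

1.8222


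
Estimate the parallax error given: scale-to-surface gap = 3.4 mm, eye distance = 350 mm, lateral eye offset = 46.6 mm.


error = h * offset / d
= 3.4 * 46.6 / 350
= 0.4527

0.4527


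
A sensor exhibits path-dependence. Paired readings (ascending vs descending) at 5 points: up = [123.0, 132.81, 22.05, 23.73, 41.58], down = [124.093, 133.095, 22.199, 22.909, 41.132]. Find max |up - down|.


|123.0 - 124.093| = 1.0930
|132.81 - 133.095| = 0.2850
|22.05 - 22.199| = 0.1490
|23.73 - 22.909| = 0.8210
|41.58 - 41.132| = 0.4480
hysteresis = max(diffs) = 1.0930

1.0930


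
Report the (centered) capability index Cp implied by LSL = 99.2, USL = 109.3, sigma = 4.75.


Cp = (USL - LSL) / (6 * sigma)
= (109.3 - 99.2) / (6 * 4.75)
= 10.1000 / 28.5000
= 0.3544

0.3544


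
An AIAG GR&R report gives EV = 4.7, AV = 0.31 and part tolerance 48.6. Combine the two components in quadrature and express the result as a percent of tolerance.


GRR = sqrt(EV^2 + AV^2) = sqrt(4.7^2 + 0.31^2) = 4.7102123
%GRR = GRR / tol * 100 = 4.7102123 / 48.6 * 100
%GRR = 9.6918

9.6918


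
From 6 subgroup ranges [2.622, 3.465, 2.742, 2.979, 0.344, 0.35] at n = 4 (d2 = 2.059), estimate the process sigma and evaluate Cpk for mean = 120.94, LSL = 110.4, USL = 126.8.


R_bar = (2.622 + 3.465 + 2.742 + 2.979 + 0.344 + 0.35) / 6 = 2.0836667
sigma = R_bar / d2 = 2.0836667 / 2.059 = 1.0119799
Cp = (USL - LSL)/(6*sigma) = (126.8 - 110.4)/(6*1.0119799) = 2.7010
Cpu = (126.8 - 120.94)/(3*1.0119799) = 1.9302
Cpl = (120.94 - 110.4)/(3*1.0119799) = 3.4717
Cpk = min(Cpu, Cpl) = 1.9302

1.9302


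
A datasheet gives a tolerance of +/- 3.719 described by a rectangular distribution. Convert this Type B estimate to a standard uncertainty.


u_B = half_width / sqrt(3)
u_B = 3.719 / 1.7320508
u_B = 2.1472

2.1472


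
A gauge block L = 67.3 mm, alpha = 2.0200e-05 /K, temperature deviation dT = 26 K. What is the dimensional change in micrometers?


dL = L * alpha * dT
= 67.3 * 2.0200e-05 * 26
= 0.0353460 mm
dL_um = 0.0353460 * 1000 = 35.3460 um

35.3460


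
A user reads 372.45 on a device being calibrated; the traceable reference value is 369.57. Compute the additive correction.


Correction = standard - reading
= 369.57 - 372.45
= -2.8800

-2.8800


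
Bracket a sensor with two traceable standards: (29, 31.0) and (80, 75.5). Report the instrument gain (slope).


slope = (y2 - y1) / (x2 - x1)
= (75.5 - 31.0) / (80 - 29)
= 44.5000 / 51
= 0.8725

0.8725


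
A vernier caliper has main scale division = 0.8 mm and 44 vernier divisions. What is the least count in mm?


LC = MSD / n_div
= 0.8 / 44
= 0.0182

0.0182


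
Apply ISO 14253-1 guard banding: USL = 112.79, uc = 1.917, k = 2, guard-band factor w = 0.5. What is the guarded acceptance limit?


U = k * uc = 2 * 1.917 = 3.834
guard band g = w * U = 0.5 * 3.834 = 1.917
AL = USL - g = 112.79 - 1.917
AL = 110.8730

110.8730


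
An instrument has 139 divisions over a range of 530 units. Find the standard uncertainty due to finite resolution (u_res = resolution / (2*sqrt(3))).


resolution = range / divisions
resolution = 530 / 139 = 3.8129496
u_res = resolution / (2*sqrt(3))
u_res = 3.8129496 / 3.4641016
u_res = 1.1007

1.1007


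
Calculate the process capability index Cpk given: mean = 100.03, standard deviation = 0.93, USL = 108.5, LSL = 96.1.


Cpu = (USL - mean) / (3*sigma) = (108.5 - 100.03) / (3*0.93) = 3.0358
Cpl = (mean - LSL) / (3*sigma) = (100.03 - 96.1) / (3*0.93) = 1.4086
Cpk = min(Cpu, Cpl) = 1.4086

1.4086


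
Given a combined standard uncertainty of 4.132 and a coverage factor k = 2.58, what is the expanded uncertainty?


U = k * uc
U = 2.58 * 4.132
U = 10.6606

10.6606


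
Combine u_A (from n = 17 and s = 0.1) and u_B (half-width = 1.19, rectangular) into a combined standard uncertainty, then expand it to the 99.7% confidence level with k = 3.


u_A = s / sqrt(n) = 0.1 / sqrt(17) = 0.024253563
u_B = half_width / sqrt(3) = 1.19 / sqrt(3) = 0.68704682
uc = sqrt(u_A^2 + u_B^2) = sqrt(0.024253563^2 + 0.68704682^2) = 0.68747478
U = k * uc = 3 * 0.68747478
U = 2.0624

2.0624


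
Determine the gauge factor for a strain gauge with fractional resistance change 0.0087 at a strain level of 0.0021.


GF = (dR/R) / epsilon
= 0.0087 / 0.0021
= 4.1429

4.1429


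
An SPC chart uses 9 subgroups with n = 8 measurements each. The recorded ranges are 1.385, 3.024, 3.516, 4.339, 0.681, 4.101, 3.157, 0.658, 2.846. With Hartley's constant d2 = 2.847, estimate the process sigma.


R_bar = (1.385 + 3.024 + 3.516 + 4.339 + 0.681 + 4.101 + 3.157 + 0.658 + 2.846) / 9
R_bar = 23.707 / 9 = 2.6341111
sigma_hat = R_bar / d2 = 2.6341111 / 2.847 = 0.9252

0.9252


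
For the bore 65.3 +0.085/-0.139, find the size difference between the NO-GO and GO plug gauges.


GO = nominal - lower_tol (smallest hole = maximum material condition)
GO = 65.3 - 0.139 = 65.161
NO-GO = nominal + upper_tol (largest hole = least material condition)
NO-GO = 65.3 + 0.085 = 65.385
spread = NO-GO - GO = 65.385 - 65.161 = 0.2240

0.2240


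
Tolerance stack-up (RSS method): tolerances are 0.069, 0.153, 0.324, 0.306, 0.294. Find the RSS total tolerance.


RSS = sqrt(0.069^2 + 0.153^2 + 0.324^2 + 0.306^2 + 0.294^2)
= sqrt(0.313218)
= 0.5597

0.5597


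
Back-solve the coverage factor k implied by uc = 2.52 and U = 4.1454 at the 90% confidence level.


k = U / uc
k = 4.1454 / 2.52
k = 1.645

1.645


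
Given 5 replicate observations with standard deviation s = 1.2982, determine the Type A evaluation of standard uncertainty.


u_A = s / sqrt(n)
u_A = 1.2982 / sqrt(5)
u_A = 1.2982 / 2.236068
u_A = 0.5806

0.5806


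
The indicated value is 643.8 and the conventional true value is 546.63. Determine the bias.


Systematic error = measured - true
= 643.8 - 546.63
= 97.1700

97.1700


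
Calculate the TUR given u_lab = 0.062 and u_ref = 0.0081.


TUR = u_lab / u_ref
= 0.062 / 0.0081
= 7.6543

7.6543


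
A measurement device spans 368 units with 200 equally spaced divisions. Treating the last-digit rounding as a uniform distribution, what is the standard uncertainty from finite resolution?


resolution = range / divisions
resolution = 368 / 200 = 1.84
u_res = resolution / (2*sqrt(3))
u_res = 1.84 / 3.4641016
u_res = 0.5312

0.5312


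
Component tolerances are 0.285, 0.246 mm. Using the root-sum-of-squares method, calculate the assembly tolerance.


RSS = sqrt(0.285^2 + 0.246^2)
= sqrt(0.141741)
= 0.3765

0.3765


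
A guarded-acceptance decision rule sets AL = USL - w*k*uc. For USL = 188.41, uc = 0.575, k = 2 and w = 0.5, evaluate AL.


U = k * uc = 2 * 0.575 = 1.15
guard band g = w * U = 0.5 * 1.15 = 0.575
AL = USL - g = 188.41 - 0.575
AL = 187.8350

187.8350


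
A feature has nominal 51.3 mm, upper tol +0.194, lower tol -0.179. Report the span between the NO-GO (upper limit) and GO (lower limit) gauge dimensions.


GO = nominal - lower_tol (smallest hole = maximum material condition)
GO = 51.3 - 0.179 = 51.121
NO-GO = nominal + upper_tol (largest hole = least material condition)
NO-GO = 51.3 + 0.194 = 51.494
spread = NO-GO - GO = 51.494 - 51.121 = 0.3730

0.3730


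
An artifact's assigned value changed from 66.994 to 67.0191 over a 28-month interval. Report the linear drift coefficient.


rate = (v2 - v1) / months
= (67.0191 - 66.994) / 28
= 0.0251 / 28
= 8.9643e-04

8.9643e-04


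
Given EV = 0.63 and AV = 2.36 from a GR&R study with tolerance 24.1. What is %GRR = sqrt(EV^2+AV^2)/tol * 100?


GRR = sqrt(EV^2 + AV^2) = sqrt(0.63^2 + 2.36^2) = 2.442642
%GRR = GRR / tol * 100 = 2.442642 / 24.1 * 100
%GRR = 10.1354

10.1354


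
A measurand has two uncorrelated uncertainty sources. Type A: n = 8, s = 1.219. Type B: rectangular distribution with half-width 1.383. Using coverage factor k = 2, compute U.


u_A = s / sqrt(n) = 1.219 / sqrt(8) = 0.43098158
u_B = half_width / sqrt(3) = 1.383 / sqrt(3) = 0.79847542
uc = sqrt(u_A^2 + u_B^2) = sqrt(0.43098158^2 + 0.79847542^2) = 0.90736328
U = k * uc = 2 * 0.90736328
U = 1.8147

1.8147


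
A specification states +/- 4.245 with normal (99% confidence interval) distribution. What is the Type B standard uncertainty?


u_B = half_width / 2.576
u_B = 4.245 / 2.576
u_B = 1.6479

1.6479


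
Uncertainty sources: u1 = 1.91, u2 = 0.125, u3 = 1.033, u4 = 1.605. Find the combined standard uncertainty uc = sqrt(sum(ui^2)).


uc = sqrt(1.91^2 + 0.125^2 + 1.033^2 + 1.605^2)
uc = sqrt(7.306839)
uc = 2.7031

2.7031


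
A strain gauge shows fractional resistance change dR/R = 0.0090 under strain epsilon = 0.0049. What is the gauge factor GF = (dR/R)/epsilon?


GF = (dR/R) / epsilon
= 0.0090 / 0.0049
= 1.8367

1.8367


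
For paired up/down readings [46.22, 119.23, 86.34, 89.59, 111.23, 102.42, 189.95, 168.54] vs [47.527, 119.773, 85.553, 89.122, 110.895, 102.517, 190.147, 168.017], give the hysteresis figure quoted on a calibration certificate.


|46.22 - 47.527| = 1.3070
|119.23 - 119.773| = 0.5430
|86.34 - 85.553| = 0.7870
|89.59 - 89.122| = 0.4680
|111.23 - 110.895| = 0.3350
|102.42 - 102.517| = 0.0970
|189.95 - 190.147| = 0.1970
|168.54 - 168.017| = 0.5230
hysteresis = max(diffs) = 1.3070

1.3070


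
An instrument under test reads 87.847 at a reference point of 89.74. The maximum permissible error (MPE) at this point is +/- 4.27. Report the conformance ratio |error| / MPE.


e = indication - reference = 87.847 - 89.74 = -1.8930
|e| = 1.8930
ratio = |e| / MPE = 1.8930 / 4.27
ratio = 0.4433

0.4433


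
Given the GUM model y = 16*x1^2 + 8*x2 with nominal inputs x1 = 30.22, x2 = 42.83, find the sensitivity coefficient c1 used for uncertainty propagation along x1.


y = 16*x1^2 + 8*x2
dy/dx1 = 2*16*x1
Evaluate at x1 = 30.22: c1 = 32 * 30.22
c1 = 967.0400

967.0400


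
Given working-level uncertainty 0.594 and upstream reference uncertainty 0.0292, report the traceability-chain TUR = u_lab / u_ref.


TUR = u_lab / u_ref
= 0.594 / 0.0292
= 20.3425

20.3425


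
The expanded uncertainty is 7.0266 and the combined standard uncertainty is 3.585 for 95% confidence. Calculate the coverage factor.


k = U / uc
k = 7.0266 / 3.585
k = 1.96

1.96


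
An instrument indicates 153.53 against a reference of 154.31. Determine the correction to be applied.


Correction = standard - reading
= 154.31 - 153.53
= 0.7800

0.7800


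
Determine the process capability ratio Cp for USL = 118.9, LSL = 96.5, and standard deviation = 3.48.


Cp = (USL - LSL) / (6 * sigma)
= (118.9 - 96.5) / (6 * 3.48)
= 22.4000 / 20.8800
= 1.0728

1.0728


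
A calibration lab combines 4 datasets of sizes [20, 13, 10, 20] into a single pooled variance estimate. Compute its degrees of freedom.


nu = sum_i (n_i - 1)
nu = ((20 - 1) + (13 - 1) + (10 - 1) + (20 - 1))
nu = 19 + 12 + 9 + 19
nu = 59

59


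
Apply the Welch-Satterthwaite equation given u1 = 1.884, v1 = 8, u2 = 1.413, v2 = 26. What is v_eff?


uc = sqrt(u1^2 + u2^2) = sqrt(1.884^2 + 1.413^2) = 2.355
v_eff = uc^4 / (u1^4/v1 + u2^4/v2)
= 2.355^4 / (1.884^4/8 + 1.413^4/26)
= 30.758393 / 1.7281485
v_eff = 17.7985

17.7985


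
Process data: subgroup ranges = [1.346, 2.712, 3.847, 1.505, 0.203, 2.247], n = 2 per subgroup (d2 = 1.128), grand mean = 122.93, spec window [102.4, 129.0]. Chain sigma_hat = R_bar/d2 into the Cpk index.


R_bar = (1.346 + 2.712 + 3.847 + 1.505 + 0.203 + 2.247) / 6 = 1.9766667
sigma = R_bar / d2 = 1.9766667 / 1.128 = 1.7523641
Cp = (USL - LSL)/(6*sigma) = (129.0 - 102.4)/(6*1.7523641) = 2.5299
Cpu = (129.0 - 122.93)/(3*1.7523641) = 1.1546
Cpl = (122.93 - 102.4)/(3*1.7523641) = 3.9052
Cpk = min(Cpu, Cpl) = 1.1546

1.1546


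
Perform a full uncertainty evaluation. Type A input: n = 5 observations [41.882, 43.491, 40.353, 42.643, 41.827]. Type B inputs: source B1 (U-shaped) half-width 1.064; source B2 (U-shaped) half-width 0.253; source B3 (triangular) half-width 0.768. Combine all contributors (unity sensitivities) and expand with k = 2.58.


mean = (41.882 + 43.491 + 40.353 + 42.643 + 41.827) / 5 = 42.0392
s = sqrt(sum((x - mean)^2)/(n-1)) = 1.1603134
u_A = s / sqrt(n) = 1.1603134 / sqrt(5) = 0.51890793
u_B1 = 1.064 / sqrt(2) = 0.75236162
u_B2 = 0.253 / sqrt(2) = 0.17889802
u_B3 = 0.768 / sqrt(6) = 0.31353469
uc = sqrt(0.51890793^2 + 0.75236162^2 + 0.17889802^2 + 0.31353469^2) = 0.98266065
U = k * uc = 2.58 * 0.98266065
U = 2.5353

2.5353


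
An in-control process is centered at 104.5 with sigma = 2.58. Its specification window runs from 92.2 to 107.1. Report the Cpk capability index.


Cpu = (USL - mean) / (3*sigma) = (107.1 - 104.5) / (3*2.58) = 0.3359
Cpl = (mean - LSL) / (3*sigma) = (104.5 - 92.2) / (3*2.58) = 1.5891
Cpk = min(Cpu, Cpl) = 0.3359

0.3359


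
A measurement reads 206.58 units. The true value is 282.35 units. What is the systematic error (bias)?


Systematic error = measured - true
= 206.58 - 282.35
= -75.7700

-75.7700


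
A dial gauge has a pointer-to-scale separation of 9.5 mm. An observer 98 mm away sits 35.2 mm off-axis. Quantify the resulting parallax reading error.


error = h * offset / d
= 9.5 * 35.2 / 98
= 3.4122

3.4122


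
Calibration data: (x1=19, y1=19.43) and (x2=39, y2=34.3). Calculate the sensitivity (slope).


slope = (y2 - y1) / (x2 - x1)
= (34.3 - 19.43) / (39 - 19)
= 14.8700 / 20
= 0.7435

0.7435


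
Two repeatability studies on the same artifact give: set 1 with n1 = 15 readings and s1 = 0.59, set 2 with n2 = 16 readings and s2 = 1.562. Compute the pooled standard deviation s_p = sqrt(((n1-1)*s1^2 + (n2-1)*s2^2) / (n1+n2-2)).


s_p = sqrt(((n1-1)*s1^2 + (n2-1)*s2^2) / (n1+n2-2))
numerator = (15-1)*0.59^2 + (16-1)*1.562^2 = 4.8734 + 36.59766 = 41.47106
denominator = 15 + 16 - 2 = 29
s_p^2 = 41.47106 / 29 = 1.4300366
s_p = sqrt(1.4300366) = 1.1958

1.1958


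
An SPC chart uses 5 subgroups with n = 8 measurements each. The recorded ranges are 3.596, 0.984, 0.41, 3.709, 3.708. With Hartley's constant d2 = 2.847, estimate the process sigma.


R_bar = (3.596 + 0.984 + 0.41 + 3.709 + 3.708) / 5
R_bar = 12.407 / 5 = 2.4814
sigma_hat = R_bar / d2 = 2.4814 / 2.847 = 0.8716

0.8716


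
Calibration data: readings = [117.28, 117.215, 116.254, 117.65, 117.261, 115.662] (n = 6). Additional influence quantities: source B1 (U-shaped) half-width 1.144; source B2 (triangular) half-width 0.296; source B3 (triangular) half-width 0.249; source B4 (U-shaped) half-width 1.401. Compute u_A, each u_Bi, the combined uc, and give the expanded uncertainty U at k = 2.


mean = (117.28 + 117.215 + 116.254 + 117.65 + 117.261 + 115.662) / 6 = 116.887
s = sqrt(sum((x - mean)^2)/(n-1)) = 0.75965676
u_A = s / sqrt(n) = 0.75965676 / sqrt(6) = 0.31012857
u_B1 = 1.144 / sqrt(2) = 0.80893016
u_B2 = 0.296 / sqrt(6) = 0.12084149
u_B3 = 0.249 / sqrt(6) = 0.10165382
u_B4 = 1.401 / sqrt(2) = 0.9906566
uc = sqrt(0.31012857^2 + 0.80893016^2 + 0.12084149^2 + 0.10165382^2 + 0.9906566^2) = 1.3254752
U = k * uc = 2 * 1.3254752
U = 2.6510

2.6510


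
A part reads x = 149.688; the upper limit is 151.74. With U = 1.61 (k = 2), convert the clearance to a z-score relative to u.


u = U / k = 1.61 / 2 = 0.805
margin = |USL - x| = |151.74 - 149.688| = 2.052
z = margin / u = 2.052 / 0.805
z = 2.5491

2.5491


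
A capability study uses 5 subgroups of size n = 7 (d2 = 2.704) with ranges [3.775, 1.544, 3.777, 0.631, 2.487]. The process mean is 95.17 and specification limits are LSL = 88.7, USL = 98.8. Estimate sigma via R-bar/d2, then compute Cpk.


R_bar = (3.775 + 1.544 + 3.777 + 0.631 + 2.487) / 5 = 2.4428
sigma = R_bar / d2 = 2.4428 / 2.704 = 0.90340237
Cp = (USL - LSL)/(6*sigma) = (98.8 - 88.7)/(6*0.90340237) = 1.8633
Cpu = (98.8 - 95.17)/(3*0.90340237) = 1.3394
Cpl = (95.17 - 88.7)/(3*0.90340237) = 2.3873
Cpk = min(Cpu, Cpl) = 1.3394

1.3394


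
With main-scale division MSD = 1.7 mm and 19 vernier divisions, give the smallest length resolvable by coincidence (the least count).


LC = MSD / n_div
= 1.7 / 19
= 0.0895

0.0895


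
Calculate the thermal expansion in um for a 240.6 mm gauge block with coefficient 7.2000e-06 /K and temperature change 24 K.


dL = L * alpha * dT
= 240.6 * 7.2000e-06 * 24
= 0.0415757 mm
dL_um = 0.0415757 * 1000 = 41.5757 um

41.5757


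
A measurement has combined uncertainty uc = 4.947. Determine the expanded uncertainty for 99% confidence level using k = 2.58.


U = k * uc
U = 2.58 * 4.947
U = 12.7633

12.7633


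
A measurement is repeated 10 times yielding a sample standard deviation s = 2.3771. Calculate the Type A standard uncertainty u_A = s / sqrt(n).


u_A = s / sqrt(n)
u_A = 2.3771 / sqrt(10)
u_A = 2.3771 / 3.1622777
u_A = 0.7517

0.7517


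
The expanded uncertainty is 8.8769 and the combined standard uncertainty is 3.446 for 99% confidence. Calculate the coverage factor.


k = U / uc
k = 8.8769 / 3.446
k = 2.576

2.576


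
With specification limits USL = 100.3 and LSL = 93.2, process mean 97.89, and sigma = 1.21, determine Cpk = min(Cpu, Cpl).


Cpu = (USL - mean) / (3*sigma) = (100.3 - 97.89) / (3*1.21) = 0.6639
Cpl = (mean - LSL) / (3*sigma) = (97.89 - 93.2) / (3*1.21) = 1.2920
Cpk = min(Cpu, Cpl) = 0.6639

0.6639


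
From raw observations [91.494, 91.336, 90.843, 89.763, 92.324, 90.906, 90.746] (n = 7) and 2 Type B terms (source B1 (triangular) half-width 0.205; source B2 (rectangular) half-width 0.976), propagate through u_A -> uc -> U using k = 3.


mean = (91.494 + 91.336 + 90.843 + 89.763 + 92.324 + 90.906 + 90.746) / 7 = 91.05885714
s = sqrt(sum((x - mean)^2)/(n-1)) = 0.7867474
u_A = s / sqrt(n) = 0.7867474 / sqrt(7) = 0.29736257
u_B1 = 0.205 / sqrt(6) = 0.0836909
u_B2 = 0.976 / sqrt(3) = 0.56349386
uc = sqrt(0.29736257^2 + 0.0836909^2 + 0.56349386^2) = 0.64261497
U = k * uc = 3 * 0.64261497
U = 1.9278

1.9278


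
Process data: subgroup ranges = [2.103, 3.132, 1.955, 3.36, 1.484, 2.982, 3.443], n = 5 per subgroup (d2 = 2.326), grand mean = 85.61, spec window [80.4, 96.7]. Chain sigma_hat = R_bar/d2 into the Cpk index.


R_bar = (2.103 + 3.132 + 1.955 + 3.36 + 1.484 + 2.982 + 3.443) / 7 = 2.637
sigma = R_bar / d2 = 2.637 / 2.326 = 1.1337059
Cp = (USL - LSL)/(6*sigma) = (96.7 - 80.4)/(6*1.1337059) = 2.3963
Cpu = (96.7 - 85.61)/(3*1.1337059) = 3.2607
Cpl = (85.61 - 80.4)/(3*1.1337059) = 1.5318
Cpk = min(Cpu, Cpl) = 1.5318

1.5318


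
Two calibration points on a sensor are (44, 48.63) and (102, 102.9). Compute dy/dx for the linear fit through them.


slope = (y2 - y1) / (x2 - x1)
= (102.9 - 48.63) / (102 - 44)
= 54.2700 / 58
= 0.9357

0.9357


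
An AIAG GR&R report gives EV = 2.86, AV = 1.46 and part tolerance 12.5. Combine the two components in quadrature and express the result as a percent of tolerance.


GRR = sqrt(EV^2 + AV^2) = sqrt(2.86^2 + 1.46^2) = 3.2111057
%GRR = GRR / tol * 100 = 3.2111057 / 12.5 * 100
%GRR = 25.6888

25.6888


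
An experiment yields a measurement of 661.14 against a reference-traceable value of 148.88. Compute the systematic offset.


Systematic error = measured - true
= 661.14 - 148.88
= 512.2600

512.2600


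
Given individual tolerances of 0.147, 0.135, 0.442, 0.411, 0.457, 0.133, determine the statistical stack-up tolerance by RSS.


RSS = sqrt(0.147^2 + 0.135^2 + 0.442^2 + 0.411^2 + 0.457^2 + 0.133^2)
= sqrt(0.630657)
= 0.7941

0.7941


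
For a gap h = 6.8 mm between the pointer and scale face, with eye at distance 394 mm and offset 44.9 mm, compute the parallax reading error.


error = h * offset / d
= 6.8 * 44.9 / 394
= 0.7749

0.7749


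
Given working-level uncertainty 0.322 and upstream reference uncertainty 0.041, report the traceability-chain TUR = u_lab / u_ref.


TUR = u_lab / u_ref
= 0.322 / 0.041
= 7.8537

7.8537


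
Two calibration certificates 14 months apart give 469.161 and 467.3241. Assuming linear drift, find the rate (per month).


rate = (v2 - v1) / months
= (467.3241 - 469.161) / 14
= -1.8369 / 14
= -0.1312

-0.1312


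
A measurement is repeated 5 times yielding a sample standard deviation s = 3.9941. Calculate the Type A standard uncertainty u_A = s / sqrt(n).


u_A = s / sqrt(n)
u_A = 3.9941 / sqrt(5)
u_A = 3.9941 / 2.236068
u_A = 1.7862

1.7862


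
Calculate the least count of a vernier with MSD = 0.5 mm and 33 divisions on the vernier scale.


LC = MSD / n_div
= 0.5 / 33
= 0.0152

0.0152


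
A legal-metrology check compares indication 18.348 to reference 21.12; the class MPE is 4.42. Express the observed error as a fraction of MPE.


e = indication - reference = 18.348 - 21.12 = -2.7720
|e| = 2.7720
ratio = |e| / MPE = 2.7720 / 4.42
ratio = 0.6271

0.6271


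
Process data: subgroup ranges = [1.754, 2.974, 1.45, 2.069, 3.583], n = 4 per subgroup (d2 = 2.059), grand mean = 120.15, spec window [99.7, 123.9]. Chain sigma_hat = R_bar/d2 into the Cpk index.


R_bar = (1.754 + 2.974 + 1.45 + 2.069 + 3.583) / 5 = 2.366
sigma = R_bar / d2 = 2.366 / 2.059 = 1.1491015
Cp = (USL - LSL)/(6*sigma) = (123.9 - 99.7)/(6*1.1491015) = 3.5100
Cpu = (123.9 - 120.15)/(3*1.1491015) = 1.0878
Cpl = (120.15 - 99.7)/(3*1.1491015) = 5.9322
Cpk = min(Cpu, Cpl) = 1.0878

1.0878


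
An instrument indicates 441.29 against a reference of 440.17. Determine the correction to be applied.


Correction = standard - reading
= 440.17 - 441.29
= -1.1200

-1.1200


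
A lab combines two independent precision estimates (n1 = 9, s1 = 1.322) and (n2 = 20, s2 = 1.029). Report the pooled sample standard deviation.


s_p = sqrt(((n1-1)*s1^2 + (n2-1)*s2^2) / (n1+n2-2))
numerator = (9-1)*1.322^2 + (20-1)*1.029^2 = 13.981472 + 20.117979 = 34.099451
denominator = 9 + 20 - 2 = 27
s_p^2 = 34.099451 / 27 = 1.2629426
s_p = sqrt(1.2629426) = 1.1238

1.1238


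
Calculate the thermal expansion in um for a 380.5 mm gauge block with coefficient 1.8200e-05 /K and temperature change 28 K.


dL = L * alpha * dT
= 380.5 * 1.8200e-05 * 28
= 0.1939028 mm
dL_um = 0.1939028 * 1000 = 193.9028 um

193.9028


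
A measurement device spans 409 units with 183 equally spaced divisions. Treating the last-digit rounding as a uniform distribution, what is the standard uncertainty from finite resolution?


resolution = range / divisions
resolution = 409 / 183 = 2.2349727
u_res = resolution / (2*sqrt(3))
u_res = 2.2349727 / 3.4641016
u_res = 0.6452

0.6452


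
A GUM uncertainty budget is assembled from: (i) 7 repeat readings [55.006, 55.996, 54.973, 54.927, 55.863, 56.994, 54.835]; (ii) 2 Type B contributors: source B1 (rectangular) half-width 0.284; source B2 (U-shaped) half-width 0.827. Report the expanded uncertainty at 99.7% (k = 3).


mean = (55.006 + 55.996 + 54.973 + 54.927 + 55.863 + 56.994 + 54.835) / 7 = 55.51342857
s = sqrt(sum((x - mean)^2)/(n-1)) = 0.80631649
u_A = s / sqrt(n) = 0.80631649 / sqrt(7) = 0.30475899
u_B1 = 0.284 / sqrt(3) = 0.16396748
u_B2 = 0.827 / sqrt(2) = 0.58477731
uc = sqrt(0.30475899^2 + 0.16396748^2 + 0.58477731^2) = 0.67950561
U = k * uc = 3 * 0.67950561
U = 2.0385

2.0385


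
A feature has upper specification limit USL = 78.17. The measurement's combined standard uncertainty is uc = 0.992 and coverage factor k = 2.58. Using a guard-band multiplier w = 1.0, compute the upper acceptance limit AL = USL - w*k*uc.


U = k * uc = 2.58 * 0.992 = 2.55936
guard band g = w * U = 1.0 * 2.55936 = 2.55936
AL = USL - g = 78.17 - 2.55936
AL = 75.6106

75.6106


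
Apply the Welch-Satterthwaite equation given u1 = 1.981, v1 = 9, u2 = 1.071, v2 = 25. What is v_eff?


uc = sqrt(u1^2 + u2^2) = sqrt(1.981^2 + 1.071^2) = 2.2519774
v_eff = uc^4 / (u1^4/v1 + u2^4/v2)
= 2.2519774^4 / (1.981^4/9 + 1.071^4/25)
= 25.71912 / 1.7638069
v_eff = 14.5816

14.5816


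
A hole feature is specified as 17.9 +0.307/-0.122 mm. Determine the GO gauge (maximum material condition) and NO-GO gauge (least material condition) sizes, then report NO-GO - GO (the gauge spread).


GO = nominal - lower_tol (smallest hole = maximum material condition)
GO = 17.9 - 0.122 = 17.778
NO-GO = nominal + upper_tol (largest hole = least material condition)
NO-GO = 17.9 + 0.307 = 18.207
spread = NO-GO - GO = 18.207 - 17.778 = 0.4290

0.4290


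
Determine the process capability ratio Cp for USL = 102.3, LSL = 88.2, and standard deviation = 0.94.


Cp = (USL - LSL) / (6 * sigma)
= (102.3 - 88.2) / (6 * 0.94)
= 14.1000 / 5.6400
= 2.5000

2.5000


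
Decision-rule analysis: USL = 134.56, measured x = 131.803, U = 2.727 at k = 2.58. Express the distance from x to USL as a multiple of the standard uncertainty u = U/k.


u = U / k = 2.727 / 2.58 = 1.0569767
margin = |USL - x| = |134.56 - 131.803| = 2.757
z = margin / u = 2.757 / 1.0569767
z = 2.6084

2.6084


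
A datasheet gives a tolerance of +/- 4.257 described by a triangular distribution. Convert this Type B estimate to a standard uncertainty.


u_B = half_width / sqrt(6)
u_B = 4.257 / 2.4494897
u_B = 1.7379

1.7379


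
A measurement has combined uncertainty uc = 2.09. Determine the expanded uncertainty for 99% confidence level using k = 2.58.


U = k * uc
U = 2.58 * 2.09
U = 5.3922

5.3922


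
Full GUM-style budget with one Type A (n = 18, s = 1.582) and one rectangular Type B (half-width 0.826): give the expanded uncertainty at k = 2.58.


u_A = s / sqrt(n) = 1.582 / sqrt(18) = 0.37288098
u_B = half_width / sqrt(3) = 0.826 / sqrt(3) = 0.47689132
uc = sqrt(u_A^2 + u_B^2) = sqrt(0.37288098^2 + 0.47689132^2) = 0.60536399
U = k * uc = 2.58 * 0.60536399
U = 1.5618

1.5618


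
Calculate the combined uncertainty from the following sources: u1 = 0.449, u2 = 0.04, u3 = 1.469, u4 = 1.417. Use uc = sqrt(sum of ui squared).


uc = sqrt(0.449^2 + 0.04^2 + 1.469^2 + 1.417^2)
uc = sqrt(4.369051)
uc = 2.0902

2.0902


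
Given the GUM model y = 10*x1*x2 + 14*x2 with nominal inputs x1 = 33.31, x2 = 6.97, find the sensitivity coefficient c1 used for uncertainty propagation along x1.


y = 10*x1*x2 + 14*x2
dy/dx1 = 10*x2
Evaluate at x2 = 6.97: c1 = 10 * 6.97
c1 = 69.7000

69.7000


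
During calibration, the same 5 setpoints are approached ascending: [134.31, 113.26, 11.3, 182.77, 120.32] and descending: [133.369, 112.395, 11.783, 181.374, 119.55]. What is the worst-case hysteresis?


|134.31 - 133.369| = 0.9410
|113.26 - 112.395| = 0.8650
|11.3 - 11.783| = 0.4830
|182.77 - 181.374| = 1.3960
|120.32 - 119.55| = 0.7700
hysteresis = max(diffs) = 1.3960

1.3960


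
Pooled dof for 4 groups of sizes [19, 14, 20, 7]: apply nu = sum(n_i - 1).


nu = sum_i (n_i - 1)
nu = ((19 - 1) + (14 - 1) + (20 - 1) + (7 - 1))
nu = 18 + 13 + 19 + 6
nu = 56

56


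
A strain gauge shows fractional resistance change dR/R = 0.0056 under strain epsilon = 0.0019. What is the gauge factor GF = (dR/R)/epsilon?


GF = (dR/R) / epsilon
= 0.0056 / 0.0019
= 2.9474

2.9474


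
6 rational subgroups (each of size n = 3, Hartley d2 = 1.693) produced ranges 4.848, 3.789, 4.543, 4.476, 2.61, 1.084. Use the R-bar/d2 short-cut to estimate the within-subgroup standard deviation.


R_bar = (4.848 + 3.789 + 4.543 + 4.476 + 2.61 + 1.084) / 6
R_bar = 21.35 / 6 = 3.5583333
sigma_hat = R_bar / d2 = 3.5583333 / 1.693 = 2.1018

2.1018


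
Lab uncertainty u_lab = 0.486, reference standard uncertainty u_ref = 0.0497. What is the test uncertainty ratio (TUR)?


TUR = u_lab / u_ref
= 0.486 / 0.0497
= 9.7787

9.7787


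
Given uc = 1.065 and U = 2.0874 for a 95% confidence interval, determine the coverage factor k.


k = U / uc
k = 2.0874 / 1.065
k = 1.96

1.96


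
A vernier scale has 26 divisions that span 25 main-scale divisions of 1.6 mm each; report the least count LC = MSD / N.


LC = MSD / n_div
= 1.6 / 26
= 0.0615

0.0615


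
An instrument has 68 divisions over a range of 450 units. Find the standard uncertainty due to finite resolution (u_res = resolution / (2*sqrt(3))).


resolution = range / divisions
resolution = 450 / 68 = 6.6176471
u_res = resolution / (2*sqrt(3))
u_res = 6.6176471 / 3.4641016
u_res = 1.9104

1.9104


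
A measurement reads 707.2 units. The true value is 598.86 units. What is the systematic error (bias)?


Systematic error = measured - true
= 707.2 - 598.86
= 108.3400

108.3400


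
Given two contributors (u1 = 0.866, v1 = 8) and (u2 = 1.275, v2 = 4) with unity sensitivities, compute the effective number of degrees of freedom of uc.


uc = sqrt(u1^2 + u2^2) = sqrt(0.866^2 + 1.275^2) = 1.541292
v_eff = uc^4 / (u1^4/v1 + u2^4/v2)
= 1.541292^4 / (0.866^4/8 + 1.275^4/4)
= 5.6433852 / 0.73096841
v_eff = 7.7204

7.7204


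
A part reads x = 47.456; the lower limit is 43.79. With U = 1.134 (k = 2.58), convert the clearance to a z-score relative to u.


u = U / k = 1.134 / 2.58 = 0.43953488
margin = |LSL - x| = |43.79 - 47.456| = 3.666
z = margin / u = 3.666 / 0.43953488
z = 8.3406

8.3406


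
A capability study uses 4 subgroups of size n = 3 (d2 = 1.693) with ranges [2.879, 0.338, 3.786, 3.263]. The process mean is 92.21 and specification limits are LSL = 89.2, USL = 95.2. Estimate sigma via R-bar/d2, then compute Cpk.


R_bar = (2.879 + 0.338 + 3.786 + 3.263) / 4 = 2.5665
sigma = R_bar / d2 = 2.5665 / 1.693 = 1.515948
Cp = (USL - LSL)/(6*sigma) = (95.2 - 89.2)/(6*1.515948) = 0.6597
Cpu = (95.2 - 92.21)/(3*1.515948) = 0.6575
Cpl = (92.21 - 89.2)/(3*1.515948) = 0.6619
Cpk = min(Cpu, Cpl) = 0.6575

0.6575


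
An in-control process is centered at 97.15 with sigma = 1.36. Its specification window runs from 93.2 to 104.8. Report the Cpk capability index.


Cpu = (USL - mean) / (3*sigma) = (104.8 - 97.15) / (3*1.36) = 1.8750
Cpl = (mean - LSL) / (3*sigma) = (97.15 - 93.2) / (3*1.36) = 0.9681
Cpk = min(Cpu, Cpl) = 0.9681

0.9681


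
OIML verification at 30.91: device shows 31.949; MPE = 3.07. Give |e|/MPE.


e = indication - reference = 31.949 - 30.91 = 1.0390
|e| = 1.0390
ratio = |e| / MPE = 1.0390 / 3.07
ratio = 0.3384

0.3384


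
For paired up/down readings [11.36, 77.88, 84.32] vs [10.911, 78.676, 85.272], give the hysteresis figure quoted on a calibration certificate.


|11.36 - 10.911| = 0.4490
|77.88 - 78.676| = 0.7960
|84.32 - 85.272| = 0.9520
hysteresis = max(diffs) = 0.9520

0.9520


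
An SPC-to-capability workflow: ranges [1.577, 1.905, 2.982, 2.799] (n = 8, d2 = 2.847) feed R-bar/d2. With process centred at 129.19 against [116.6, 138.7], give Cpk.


R_bar = (1.577 + 1.905 + 2.982 + 2.799) / 4 = 2.31575
sigma = R_bar / d2 = 2.31575 / 2.847 = 0.81340007
Cp = (USL - LSL)/(6*sigma) = (138.7 - 116.6)/(6*0.81340007) = 4.5283
Cpu = (138.7 - 129.19)/(3*0.81340007) = 3.8972
Cpl = (129.19 - 116.6)/(3*0.81340007) = 5.1594
Cpk = min(Cpu, Cpl) = 3.8972

3.8972


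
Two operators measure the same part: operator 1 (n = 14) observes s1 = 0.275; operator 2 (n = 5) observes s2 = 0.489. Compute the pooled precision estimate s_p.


s_p = sqrt(((n1-1)*s1^2 + (n2-1)*s2^2) / (n1+n2-2))
numerator = (14-1)*0.275^2 + (5-1)*0.489^2 = 0.983125 + 0.956484 = 1.939609
denominator = 14 + 5 - 2 = 17
s_p^2 = 1.939609 / 17 = 0.11409465
s_p = sqrt(0.11409465) = 0.3378

0.3378


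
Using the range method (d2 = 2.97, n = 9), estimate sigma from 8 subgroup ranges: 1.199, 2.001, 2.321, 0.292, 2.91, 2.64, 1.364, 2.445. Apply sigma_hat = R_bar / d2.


R_bar = (1.199 + 2.001 + 2.321 + 0.292 + 2.91 + 2.64 + 1.364 + 2.445) / 8
R_bar = 15.172 / 8 = 1.8965
sigma_hat = R_bar / d2 = 1.8965 / 2.97 = 0.6386

0.6386


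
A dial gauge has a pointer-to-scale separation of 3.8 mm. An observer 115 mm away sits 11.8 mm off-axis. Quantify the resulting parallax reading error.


error = h * offset / d
= 3.8 * 11.8 / 115
= 0.3899

0.3899


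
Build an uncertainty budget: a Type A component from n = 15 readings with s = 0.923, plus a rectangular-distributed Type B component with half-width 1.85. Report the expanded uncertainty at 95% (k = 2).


u_A = s / sqrt(n) = 0.923 / sqrt(15) = 0.23831758
u_B = half_width / sqrt(3) = 1.85 / sqrt(3) = 1.068098
uc = sqrt(u_A^2 + u_B^2) = sqrt(0.23831758^2 + 1.068098^2) = 1.0943622
U = k * uc = 2 * 1.0943622
U = 2.1887

2.1887


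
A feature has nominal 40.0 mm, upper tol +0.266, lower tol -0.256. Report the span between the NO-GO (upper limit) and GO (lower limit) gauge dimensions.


GO = nominal - lower_tol (smallest hole = maximum material condition)
GO = 40.0 - 0.256 = 39.744
NO-GO = nominal + upper_tol (largest hole = least material condition)
NO-GO = 40.0 + 0.266 = 40.266
spread = NO-GO - GO = 40.266 - 39.744 = 0.5220

0.5220


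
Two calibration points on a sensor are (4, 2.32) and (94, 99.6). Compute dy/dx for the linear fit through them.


slope = (y2 - y1) / (x2 - x1)
= (99.6 - 2.32) / (94 - 4)
= 97.2800 / 90
= 1.0809

1.0809


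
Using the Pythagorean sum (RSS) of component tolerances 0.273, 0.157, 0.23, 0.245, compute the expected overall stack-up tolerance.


RSS = sqrt(0.273^2 + 0.157^2 + 0.23^2 + 0.245^2)
= sqrt(0.212103)
= 0.4605

0.4605


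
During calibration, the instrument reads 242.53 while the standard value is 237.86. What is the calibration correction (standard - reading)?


Correction = standard - reading
= 237.86 - 242.53
= -4.6700

-4.6700


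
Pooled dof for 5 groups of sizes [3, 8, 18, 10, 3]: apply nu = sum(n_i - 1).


nu = sum_i (n_i - 1)
nu = ((3 - 1) + (8 - 1) + (18 - 1) + (10 - 1) + (3 - 1))
nu = 2 + 7 + 17 + 9 + 2
nu = 37

37


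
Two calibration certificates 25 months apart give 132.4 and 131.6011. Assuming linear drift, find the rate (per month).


rate = (v2 - v1) / months
= (131.6011 - 132.4) / 25
= -0.7989 / 25
= -0.0320

-0.0320


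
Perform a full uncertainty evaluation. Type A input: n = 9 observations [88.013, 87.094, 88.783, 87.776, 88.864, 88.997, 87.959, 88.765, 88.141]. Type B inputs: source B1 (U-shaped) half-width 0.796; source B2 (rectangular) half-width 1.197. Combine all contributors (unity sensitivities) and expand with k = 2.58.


mean = (88.013 + 87.094 + 88.783 + 87.776 + 88.864 + 88.997 + 87.959 + 88.765 + 88.141) / 9 = 88.26577778
s = sqrt(sum((x - mean)^2)/(n-1)) = 0.63204248
u_A = s / sqrt(n) = 0.63204248 / sqrt(9) = 0.21068083
u_B1 = 0.796 / sqrt(2) = 0.562857
u_B2 = 1.197 / sqrt(3) = 0.69108827
uc = sqrt(0.21068083^2 + 0.562857^2 + 0.69108827^2) = 0.91585884
U = k * uc = 2.58 * 0.91585884
U = 2.3629

2.3629


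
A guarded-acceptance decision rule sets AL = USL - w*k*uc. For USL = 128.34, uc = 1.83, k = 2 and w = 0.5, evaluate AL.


U = k * uc = 2 * 1.83 = 3.66
guard band g = w * U = 0.5 * 3.66 = 1.83
AL = USL - g = 128.34 - 1.83
AL = 126.5100

126.5100


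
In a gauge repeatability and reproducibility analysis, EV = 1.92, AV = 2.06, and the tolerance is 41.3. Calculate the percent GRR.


GRR = sqrt(EV^2 + AV^2) = sqrt(1.92^2 + 2.06^2) = 2.8160256
%GRR = GRR / tol * 100 = 2.8160256 / 41.3 * 100
%GRR = 6.8185

6.8185


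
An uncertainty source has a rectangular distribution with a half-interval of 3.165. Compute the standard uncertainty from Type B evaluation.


u_B = half_width / sqrt(3)
u_B = 3.165 / 1.7320508
u_B = 1.8273

1.8273


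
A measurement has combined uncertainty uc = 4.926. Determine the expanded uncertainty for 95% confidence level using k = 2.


U = k * uc
U = 2 * 4.926
U = 9.8520

9.8520


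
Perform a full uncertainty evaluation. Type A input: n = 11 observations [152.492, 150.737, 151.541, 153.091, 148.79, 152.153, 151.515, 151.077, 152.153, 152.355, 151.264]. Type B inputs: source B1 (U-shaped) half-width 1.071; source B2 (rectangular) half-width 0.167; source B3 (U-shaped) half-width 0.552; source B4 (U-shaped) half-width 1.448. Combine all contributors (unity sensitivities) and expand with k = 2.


mean = (152.492 + 150.737 + 151.541 + 153.091 + 148.79 + 152.153 + 151.515 + 151.077 + 152.153 + 152.355 + 151.264) / 11 = 151.5607273
s = sqrt(sum((x - mean)^2)/(n-1)) = 1.1498444
u_A = s / sqrt(n) = 1.1498444 / sqrt(11) = 0.34669113
u_B1 = 1.071 / sqrt(2) = 0.75731136
u_B2 = 0.167 / sqrt(3) = 0.096417495
u_B3 = 0.552 / sqrt(2) = 0.39032294
u_B4 = 1.448 / sqrt(2) = 1.0238906
uc = sqrt(0.34669113^2 + 0.75731136^2 + 0.096417495^2 + 0.39032294^2 + 1.0238906^2) = 1.379752
U = k * uc = 2 * 1.379752
U = 2.7595

2.7595


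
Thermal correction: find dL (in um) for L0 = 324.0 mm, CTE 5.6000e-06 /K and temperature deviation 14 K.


dL = L * alpha * dT
= 324.0 * 5.6000e-06 * 14
= 0.0254016 mm
dL_um = 0.0254016 * 1000 = 25.4016 um

25.4016


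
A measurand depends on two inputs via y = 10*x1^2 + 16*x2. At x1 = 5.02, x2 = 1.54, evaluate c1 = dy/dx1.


y = 10*x1^2 + 16*x2
dy/dx1 = 2*10*x1
Evaluate at x1 = 5.02: c1 = 20 * 5.02
c1 = 100.4000

100.4000


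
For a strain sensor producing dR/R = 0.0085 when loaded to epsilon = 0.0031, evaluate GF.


GF = (dR/R) / epsilon
= 0.0085 / 0.0031
= 2.7419

2.7419


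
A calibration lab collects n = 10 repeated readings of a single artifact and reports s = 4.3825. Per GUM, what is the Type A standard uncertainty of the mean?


u_A = s / sqrt(n)
u_A = 4.3825 / sqrt(10)
u_A = 4.3825 / 3.1622777
u_A = 1.3859

1.3859


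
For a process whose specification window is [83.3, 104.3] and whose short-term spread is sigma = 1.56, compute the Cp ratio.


Cp = (USL - LSL) / (6 * sigma)
= (104.3 - 83.3) / (6 * 1.56)
= 21.0000 / 9.3600
= 2.2436

2.2436


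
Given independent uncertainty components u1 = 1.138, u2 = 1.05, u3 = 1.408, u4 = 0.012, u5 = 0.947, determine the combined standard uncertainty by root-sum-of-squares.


uc = sqrt(1.138^2 + 1.05^2 + 1.408^2 + 0.012^2 + 0.947^2)
uc = sqrt(5.276961)
uc = 2.2972

2.2972
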